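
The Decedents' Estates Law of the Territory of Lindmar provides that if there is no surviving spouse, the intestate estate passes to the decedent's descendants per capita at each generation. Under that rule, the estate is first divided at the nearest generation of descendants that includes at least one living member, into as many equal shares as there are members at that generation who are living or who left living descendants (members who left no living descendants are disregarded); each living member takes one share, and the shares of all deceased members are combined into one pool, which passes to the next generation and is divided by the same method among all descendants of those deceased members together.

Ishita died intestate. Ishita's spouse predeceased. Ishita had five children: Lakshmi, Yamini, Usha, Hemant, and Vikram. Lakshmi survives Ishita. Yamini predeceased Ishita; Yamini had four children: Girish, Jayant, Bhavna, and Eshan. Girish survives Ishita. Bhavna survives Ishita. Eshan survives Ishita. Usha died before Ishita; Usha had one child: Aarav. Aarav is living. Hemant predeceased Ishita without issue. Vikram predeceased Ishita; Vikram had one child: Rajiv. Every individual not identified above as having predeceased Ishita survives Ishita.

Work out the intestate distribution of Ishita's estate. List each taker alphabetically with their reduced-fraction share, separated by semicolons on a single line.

There is no surviving spouse, so the entire estate passes to Ishita's descendants per capita at each generation.
At generation 1 (Lakshmi, Yamini, Usha, Vikram) there are 4 shares of (1)/4 = 1/4 each.
Living: Lakshmi — each takes 1/4.
Deceased: Yamini, Usha, and Vikram. Their combined 3/4 is pooled and carried to generation 2.
At generation 2 (Girish, Jayant, Bhavna, Eshan, Aarav, Rajiv) there are 6 shares of (3/4)/6 = 1/8 each.
Living: Girish, Jayant, Bhavna, Eshan, Aarav, and Rajiv — each takes 1/8.

Aarav 1/8; Bhavna 1/8; Eshan 1/8; Girish 1/8; Jayant 1/8; Lakshmi 1/4; Rajiv 1/8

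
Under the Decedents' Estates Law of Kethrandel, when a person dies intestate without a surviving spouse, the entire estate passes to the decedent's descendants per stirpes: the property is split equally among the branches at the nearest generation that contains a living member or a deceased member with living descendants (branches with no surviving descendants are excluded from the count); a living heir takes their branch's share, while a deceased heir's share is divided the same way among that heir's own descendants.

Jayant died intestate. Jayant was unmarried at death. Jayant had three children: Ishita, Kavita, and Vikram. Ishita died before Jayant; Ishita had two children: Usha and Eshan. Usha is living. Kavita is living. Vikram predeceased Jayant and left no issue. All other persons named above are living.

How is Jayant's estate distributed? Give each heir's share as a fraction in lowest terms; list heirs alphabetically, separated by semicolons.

There is no surviving spouse, so the entire estate passes to Jayant's descendants per stirpes.
Vikram left no surviving issue, so that branch lapses and is disregarded.
The estate is divided into 2 equal shares of 1/2 among Ishita, Kavita.
Ishita predeceased; the 1/2 allotted to Ishita's branch passes to Ishita's issue by representation.
The 1/2 is divided into 2 equal shares of 1/4 among Usha, Eshan.
Usha is living and takes 1/4.
Eshan is living and takes 1/4.
Kavita is living and takes 1/2.

Eshan 1/4; Kavita 1/2; Usha 1/4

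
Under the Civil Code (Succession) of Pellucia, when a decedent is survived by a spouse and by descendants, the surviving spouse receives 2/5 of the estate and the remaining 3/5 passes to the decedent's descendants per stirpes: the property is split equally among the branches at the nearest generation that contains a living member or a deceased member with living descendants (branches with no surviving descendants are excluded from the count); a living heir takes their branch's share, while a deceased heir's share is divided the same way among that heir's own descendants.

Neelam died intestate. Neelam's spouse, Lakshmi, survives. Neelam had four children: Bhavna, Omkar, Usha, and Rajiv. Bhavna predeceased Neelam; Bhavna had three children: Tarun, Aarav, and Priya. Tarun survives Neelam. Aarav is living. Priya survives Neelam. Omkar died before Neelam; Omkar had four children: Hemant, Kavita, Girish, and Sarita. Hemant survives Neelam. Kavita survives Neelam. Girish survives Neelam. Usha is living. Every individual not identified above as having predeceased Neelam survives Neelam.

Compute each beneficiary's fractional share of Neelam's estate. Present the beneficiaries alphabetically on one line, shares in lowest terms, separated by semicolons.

Aarav 1/20; Girish 3/80; Hemant 3/80; Kavita 3/80; Lakshmi 2/5; Priya 1/20; Rajiv 3/20; Sarita 3/80; Tarun 1/20; Usha 3/20

Lakshmi, as surviving spouse, takes 2/5.
The remaining 3/5 passes to Neelam's descendants per stirpes.
The 3/5 is divided into 4 equal shares of 3/20 among Bhavna, Omkar, Usha, Rajiv.
Bhavna predeceased; the 3/20 allotted to Bhavna's branch passes to Bhavna's issue by representation.
The 3/20 is divided into 3 equal shares of 1/20 among Tarun, Aarav, Priya.
Tarun is living and takes 1/20.
Aarav is living and takes 1/20.
Priya is living and takes 1/20.
Omkar predeceased; the 3/20 allotted to Omkar's branch passes to Omkar's issue by representation.
The 3/20 is divided into 4 equal shares of 3/80 among Hemant, Kavita, Girish, Sarita.
Hemant is living and takes 3/80.
Kavita is living and takes 3/80.
Girish is living and takes 3/80.
Sarita is living and takes 3/80.
Usha is living and takes 3/20.
Rajiv is living and takes 3/20.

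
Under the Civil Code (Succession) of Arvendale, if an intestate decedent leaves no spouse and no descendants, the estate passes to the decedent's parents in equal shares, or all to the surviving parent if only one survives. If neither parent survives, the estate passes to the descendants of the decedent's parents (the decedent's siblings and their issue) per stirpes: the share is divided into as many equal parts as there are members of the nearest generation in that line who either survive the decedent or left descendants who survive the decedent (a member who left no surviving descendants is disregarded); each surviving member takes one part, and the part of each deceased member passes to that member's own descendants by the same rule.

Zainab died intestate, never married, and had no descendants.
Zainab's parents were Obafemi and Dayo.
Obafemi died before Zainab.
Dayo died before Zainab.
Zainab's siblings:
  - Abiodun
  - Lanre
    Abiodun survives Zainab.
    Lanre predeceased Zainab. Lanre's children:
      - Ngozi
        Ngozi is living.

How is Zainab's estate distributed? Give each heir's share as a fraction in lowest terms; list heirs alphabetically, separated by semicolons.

Neither parent survives and there are no descendants, so the estate passes to Zainab's siblings and their issue per stirpes.
The estate is divided into 2 equal shares of 1/2 among Abiodun, Lanre.
Abiodun is living and takes 1/2.
Lanre predeceased; the 1/2 allotted to Lanre's branch passes to Lanre's issue by representation.
Ngozi is the sole taker at this level and receives the full 1/2.

Abiodun 1/2; Ngozi 1/2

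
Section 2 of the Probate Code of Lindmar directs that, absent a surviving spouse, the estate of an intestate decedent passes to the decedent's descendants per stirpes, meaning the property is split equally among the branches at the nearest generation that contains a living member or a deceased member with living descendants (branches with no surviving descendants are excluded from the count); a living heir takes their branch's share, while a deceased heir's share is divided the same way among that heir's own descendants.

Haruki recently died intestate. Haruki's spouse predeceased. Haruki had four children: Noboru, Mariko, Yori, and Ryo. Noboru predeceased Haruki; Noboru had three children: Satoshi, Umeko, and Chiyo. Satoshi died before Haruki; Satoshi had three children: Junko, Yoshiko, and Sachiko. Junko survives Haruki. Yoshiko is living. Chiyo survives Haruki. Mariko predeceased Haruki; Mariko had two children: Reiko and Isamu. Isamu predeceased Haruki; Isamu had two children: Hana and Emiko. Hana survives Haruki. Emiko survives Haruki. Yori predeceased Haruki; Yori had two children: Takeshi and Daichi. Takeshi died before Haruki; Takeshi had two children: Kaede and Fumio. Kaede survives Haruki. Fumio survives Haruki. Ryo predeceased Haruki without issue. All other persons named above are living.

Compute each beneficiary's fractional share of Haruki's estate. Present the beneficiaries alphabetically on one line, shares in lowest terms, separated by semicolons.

Chiyo 1/9; Daichi 1/6; Emiko 1/12; Fumio 1/12; Hana 1/12; Junko 1/27; Kaede 1/12; Reiko 1/6; Sachiko 1/27; Umeko 1/9; Yoshiko 1/27

There is no surviving spouse, so the entire estate passes to Haruki's descendants per stirpes.
Ryo left no surviving issue, so that branch lapses and is disregarded.
The estate is divided into 3 equal shares of 1/3 among Noboru, Mariko, Yori.
Noboru predeceased; the 1/3 allotted to Noboru's branch passes to Noboru's issue by representation.
The 1/3 is divided into 3 equal shares of 1/9 among Satoshi, Umeko, Chiyo.
Satoshi predeceased; the 1/9 allotted to Satoshi's branch passes to Satoshi's issue by representation.
The 1/9 is divided into 3 equal shares of 1/27 among Junko, Yoshiko, Sachiko.
Junko is living and takes 1/27.
Yoshiko is living and takes 1/27.
Sachiko is living and takes 1/27.
Umeko is living and takes 1/9.
Chiyo is living and takes 1/9.
Mariko predeceased; the 1/3 allotted to Mariko's branch passes to Mariko's issue by representation.
The 1/3 is divided into 2 equal shares of 1/6 among Reiko, Isamu.
Reiko is living and takes 1/6.
Isamu predeceased; the 1/6 allotted to Isamu's branch passes to Isamu's issue by representation.
The 1/6 is divided into 2 equal shares of 1/12 among Hana, Emiko.
Hana is living and takes 1/12.
Emiko is living and takes 1/12.
Yori predeceased; the 1/3 allotted to Yori's branch passes to Yori's issue by representation.
The 1/3 is divided into 2 equal shares of 1/6 among Takeshi, Daichi.
Takeshi predeceased; the 1/6 allotted to Takeshi's branch passes to Takeshi's issue by representation.
The 1/6 is divided into 2 equal shares of 1/12 among Kaede, Fumio.
Kaede is living and takes 1/12.
Fumio is living and takes 1/12.
Daichi is living and takes 1/6.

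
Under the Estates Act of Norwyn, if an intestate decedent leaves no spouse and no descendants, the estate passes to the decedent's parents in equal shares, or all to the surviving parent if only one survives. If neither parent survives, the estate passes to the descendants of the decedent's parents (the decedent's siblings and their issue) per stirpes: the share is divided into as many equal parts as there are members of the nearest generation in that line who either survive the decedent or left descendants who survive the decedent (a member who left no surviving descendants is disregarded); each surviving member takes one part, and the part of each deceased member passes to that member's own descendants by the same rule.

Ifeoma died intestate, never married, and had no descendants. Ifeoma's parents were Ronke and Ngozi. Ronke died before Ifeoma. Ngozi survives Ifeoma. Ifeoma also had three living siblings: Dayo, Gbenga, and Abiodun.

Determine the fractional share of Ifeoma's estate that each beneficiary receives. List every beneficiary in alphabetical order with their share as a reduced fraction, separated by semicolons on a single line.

Ngozi 1

Only one parent, Ngozi, survives, so Ngozi takes the entire estate. The siblings take nothing because a surviving parent has priority.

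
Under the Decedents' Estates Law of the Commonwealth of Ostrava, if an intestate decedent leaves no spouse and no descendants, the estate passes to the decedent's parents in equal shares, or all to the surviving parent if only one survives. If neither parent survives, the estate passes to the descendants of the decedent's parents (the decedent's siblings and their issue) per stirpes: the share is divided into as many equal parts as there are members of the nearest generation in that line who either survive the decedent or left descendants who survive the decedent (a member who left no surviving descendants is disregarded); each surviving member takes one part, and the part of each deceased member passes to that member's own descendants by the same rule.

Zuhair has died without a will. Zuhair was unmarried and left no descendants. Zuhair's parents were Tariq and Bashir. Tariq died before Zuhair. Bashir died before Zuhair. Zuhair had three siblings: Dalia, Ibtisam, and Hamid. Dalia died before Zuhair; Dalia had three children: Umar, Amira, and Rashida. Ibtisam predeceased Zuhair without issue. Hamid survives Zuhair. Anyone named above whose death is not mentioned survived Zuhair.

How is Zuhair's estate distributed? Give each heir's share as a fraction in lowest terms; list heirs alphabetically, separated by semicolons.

Neither parent survives and there are no descendants, so the estate passes to Zuhair's siblings and their issue per stirpes.
Ibtisam left no surviving issue, so that branch lapses and is disregarded.
The estate is divided into 2 equal shares of 1/2 among Dalia, Hamid.
Dalia predeceased; the 1/2 allotted to Dalia's branch passes to Dalia's issue by representation.
The 1/2 is divided into 3 equal shares of 1/6 among Umar, Amira, Rashida.
Umar is living and takes 1/6.
Amira is living and takes 1/6.
Rashida is living and takes 1/6.
Hamid is living and takes 1/2.

Amira 1/6; Hamid 1/2; Rashida 1/6; Umar 1/6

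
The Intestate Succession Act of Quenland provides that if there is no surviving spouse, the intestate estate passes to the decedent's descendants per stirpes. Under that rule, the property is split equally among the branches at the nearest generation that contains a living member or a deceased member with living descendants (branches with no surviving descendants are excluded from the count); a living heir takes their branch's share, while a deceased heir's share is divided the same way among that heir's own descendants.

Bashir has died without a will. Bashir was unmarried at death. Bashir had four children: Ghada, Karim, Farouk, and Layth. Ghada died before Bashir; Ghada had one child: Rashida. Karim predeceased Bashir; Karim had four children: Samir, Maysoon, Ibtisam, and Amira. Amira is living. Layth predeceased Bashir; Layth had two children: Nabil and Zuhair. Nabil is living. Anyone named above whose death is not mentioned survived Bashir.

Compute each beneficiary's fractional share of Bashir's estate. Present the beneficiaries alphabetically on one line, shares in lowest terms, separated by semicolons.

There is no surviving spouse, so the entire estate passes to Bashir's descendants per stirpes.
The estate is divided into 4 equal shares of 1/4 among Ghada, Karim, Farouk, Layth.
Ghada predeceased; the 1/4 allotted to Ghada's branch passes to Ghada's issue by representation.
Rashida is the sole taker at this level and receives the full 1/4.
Karim predeceased; the 1/4 allotted to Karim's branch passes to Karim's issue by representation.
The 1/4 is divided into 4 equal shares of 1/16 among Samir, Maysoon, Ibtisam, Amira.
Samir is living and takes 1/16.
Maysoon is living and takes 1/16.
Ibtisam is living and takes 1/16.
Amira is living and takes 1/16.
Farouk is living and takes 1/4.
Layth predeceased; the 1/4 allotted to Layth's branch passes to Layth's issue by representation.
The 1/4 is divided into 2 equal shares of 1/8 among Nabil, Zuhair.
Nabil is living and takes 1/8.
Zuhair is living and takes 1/8.

Amira 1/16; Farouk 1/4; Ibtisam 1/16; Maysoon 1/16; Nabil 1/8; Rashida 1/4; Samir 1/16; Zuhair 1/8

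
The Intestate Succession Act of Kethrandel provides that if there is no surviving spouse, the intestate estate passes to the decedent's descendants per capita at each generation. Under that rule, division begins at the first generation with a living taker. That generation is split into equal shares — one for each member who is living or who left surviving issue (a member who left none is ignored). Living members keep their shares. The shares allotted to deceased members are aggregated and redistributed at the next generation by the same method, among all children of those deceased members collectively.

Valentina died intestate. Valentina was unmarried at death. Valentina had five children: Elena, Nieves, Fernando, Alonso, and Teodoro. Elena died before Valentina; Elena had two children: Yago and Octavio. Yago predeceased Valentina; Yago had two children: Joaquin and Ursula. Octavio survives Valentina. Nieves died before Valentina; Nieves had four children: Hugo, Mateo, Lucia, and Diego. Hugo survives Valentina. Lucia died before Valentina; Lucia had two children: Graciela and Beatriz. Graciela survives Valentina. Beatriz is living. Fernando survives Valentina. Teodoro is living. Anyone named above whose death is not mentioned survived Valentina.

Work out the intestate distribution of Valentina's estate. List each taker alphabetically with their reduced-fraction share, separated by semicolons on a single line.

There is no surviving spouse, so the entire estate passes to Valentina's descendants per capita at each generation.
At generation 1 (Elena, Nieves, Fernando, Alonso, Teodoro) there are 5 shares of (1)/5 = 1/5 each.
Living: Fernando, Alonso, and Teodoro — each takes 1/5.
Deceased: Elena and Nieves. Their combined 2/5 is pooled and carried to generation 2.
At generation 2 (Yago, Octavio, Hugo, Mateo, Lucia, Diego) there are 6 shares of (2/5)/6 = 1/15 each.
Living: Octavio, Hugo, Mateo, and Diego — each takes 1/15.
Deceased: Yago and Lucia. Their combined 2/15 is pooled and carried to generation 3.
At generation 3 (Joaquin, Ursula, Graciela, Beatriz) there are 4 shares of (2/15)/4 = 1/30 each.
Living: Joaquin, Ursula, Graciela, and Beatriz — each takes 1/30.

Alonso 1/5; Beatriz 1/30; Diego 1/15; Fernando 1/5; Graciela 1/30; Hugo 1/15; Joaquin 1/30; Mateo 1/15; Octavio 1/15; Teodoro 1/5; Ursula 1/30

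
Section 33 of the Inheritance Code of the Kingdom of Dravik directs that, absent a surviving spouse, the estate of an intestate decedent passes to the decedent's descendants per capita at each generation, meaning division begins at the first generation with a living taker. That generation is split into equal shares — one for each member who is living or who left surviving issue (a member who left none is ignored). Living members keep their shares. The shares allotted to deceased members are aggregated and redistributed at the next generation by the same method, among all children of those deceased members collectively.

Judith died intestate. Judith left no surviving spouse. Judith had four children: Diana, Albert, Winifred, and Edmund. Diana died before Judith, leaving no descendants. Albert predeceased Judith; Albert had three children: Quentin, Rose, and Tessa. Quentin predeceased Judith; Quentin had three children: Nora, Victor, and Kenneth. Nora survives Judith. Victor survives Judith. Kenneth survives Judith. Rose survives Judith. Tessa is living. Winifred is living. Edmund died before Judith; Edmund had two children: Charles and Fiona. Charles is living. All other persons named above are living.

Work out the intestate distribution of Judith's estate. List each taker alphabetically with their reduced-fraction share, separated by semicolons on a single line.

There is no surviving spouse, so the entire estate passes to Judith's descendants per capita at each generation.
At generation 1 (Albert, Winifred, Edmund) there are 3 shares of (1)/3 = 1/3 each.
Living: Winifred — each takes 1/3.
Deceased: Albert and Edmund. Their combined 2/3 is pooled and carried to generation 2.
At generation 2 (Quentin, Rose, Tessa, Charles, Fiona) there are 5 shares of (2/3)/5 = 2/15 each.
Living: Rose, Tessa, Charles, and Fiona — each takes 2/15.
Deceased: Quentin. That 2/15 share is carried to generation 3.
At generation 3 (Nora, Victor, Kenneth) there are 3 shares of (2/15)/3 = 2/45 each.
Living: Nora, Victor, and Kenneth — each takes 2/45.

Charles 2/15; Fiona 2/15; Kenneth 2/45; Nora 2/45; Rose 2/15; Tessa 2/15; Victor 2/45; Winifred 1/3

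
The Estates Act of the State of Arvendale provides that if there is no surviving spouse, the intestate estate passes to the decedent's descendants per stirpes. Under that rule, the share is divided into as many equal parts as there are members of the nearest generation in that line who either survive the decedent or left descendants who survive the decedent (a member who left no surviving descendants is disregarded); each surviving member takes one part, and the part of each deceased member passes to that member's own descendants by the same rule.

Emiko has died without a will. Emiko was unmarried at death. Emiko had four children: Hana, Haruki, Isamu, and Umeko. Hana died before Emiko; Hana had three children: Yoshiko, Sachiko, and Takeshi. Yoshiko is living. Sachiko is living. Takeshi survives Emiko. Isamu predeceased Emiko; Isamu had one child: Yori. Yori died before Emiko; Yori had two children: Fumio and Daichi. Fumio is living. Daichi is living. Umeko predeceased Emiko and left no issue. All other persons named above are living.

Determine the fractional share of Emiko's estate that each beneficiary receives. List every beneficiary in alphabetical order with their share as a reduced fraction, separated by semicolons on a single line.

Daichi 1/6; Fumio 1/6; Haruki 1/3; Sachiko 1/9; Takeshi 1/9; Yoshiko 1/9

There is no surviving spouse, so the entire estate passes to Emiko's descendants per stirpes.
Umeko left no surviving issue, so that branch lapses and is disregarded.
The estate is divided into 3 equal shares of 1/3 among Hana, Haruki, Isamu.
Hana predeceased; the 1/3 allotted to Hana's branch passes to Hana's issue by representation.
The 1/3 is divided into 3 equal shares of 1/9 among Yoshiko, Sachiko, Takeshi.
Yoshiko is living and takes 1/9.
Sachiko is living and takes 1/9.
Takeshi is living and takes 1/9.
Haruki is living and takes 1/3.
Isamu predeceased; the 1/3 allotted to Isamu's branch passes to Isamu's issue by representation.
Yori's line is the sole branch at this level, so the full 1/3 passes to Yori's issue by representation.
The 1/3 is divided into 2 equal shares of 1/6 among Fumio, Daichi.
Fumio is living and takes 1/6.
Daichi is living and takes 1/6.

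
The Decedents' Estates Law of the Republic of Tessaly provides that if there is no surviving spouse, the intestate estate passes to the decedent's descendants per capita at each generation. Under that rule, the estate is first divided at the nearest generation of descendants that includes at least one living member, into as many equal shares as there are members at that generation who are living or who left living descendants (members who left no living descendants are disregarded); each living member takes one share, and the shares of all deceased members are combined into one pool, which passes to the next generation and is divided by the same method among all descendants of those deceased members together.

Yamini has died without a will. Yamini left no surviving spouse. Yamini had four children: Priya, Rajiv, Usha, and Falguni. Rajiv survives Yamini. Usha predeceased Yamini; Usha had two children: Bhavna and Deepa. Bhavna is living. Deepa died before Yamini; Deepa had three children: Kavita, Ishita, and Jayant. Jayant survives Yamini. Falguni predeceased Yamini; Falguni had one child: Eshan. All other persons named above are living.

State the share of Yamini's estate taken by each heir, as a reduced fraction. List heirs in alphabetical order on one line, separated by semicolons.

Bhavna 1/6; Eshan 1/6; Ishita 1/18; Jayant 1/18; Kavita 1/18; Priya 1/4; Rajiv 1/4

There is no surviving spouse, so the entire estate passes to Yamini's descendants per capita at each generation.
At generation 1 (Priya, Rajiv, Usha, Falguni) there are 4 shares of (1)/4 = 1/4 each.
Living: Priya and Rajiv — each takes 1/4.
Deceased: Usha and Falguni. Their combined 1/2 is pooled and carried to generation 2.
At generation 2 (Bhavna, Deepa, Eshan) there are 3 shares of (1/2)/3 = 1/6 each.
Living: Bhavna and Eshan — each takes 1/6.
Deceased: Deepa. That 1/6 share is carried to generation 3.
At generation 3 (Kavita, Ishita, Jayant) there are 3 shares of (1/6)/3 = 1/18 each.
Living: Kavita, Ishita, and Jayant — each takes 1/18.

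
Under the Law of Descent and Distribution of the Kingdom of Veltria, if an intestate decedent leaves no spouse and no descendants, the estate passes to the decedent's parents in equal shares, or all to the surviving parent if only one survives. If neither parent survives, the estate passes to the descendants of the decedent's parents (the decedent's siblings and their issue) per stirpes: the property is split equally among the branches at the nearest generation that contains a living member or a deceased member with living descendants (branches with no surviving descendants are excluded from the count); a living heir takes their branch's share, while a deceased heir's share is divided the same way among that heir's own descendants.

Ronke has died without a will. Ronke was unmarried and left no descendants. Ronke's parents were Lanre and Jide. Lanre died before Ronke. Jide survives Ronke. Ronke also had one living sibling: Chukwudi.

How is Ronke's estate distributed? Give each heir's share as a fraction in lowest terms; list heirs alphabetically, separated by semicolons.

Jide 1

Only one parent, Jide, survives, so Jide takes the entire estate. The siblings take nothing because a surviving parent has priority.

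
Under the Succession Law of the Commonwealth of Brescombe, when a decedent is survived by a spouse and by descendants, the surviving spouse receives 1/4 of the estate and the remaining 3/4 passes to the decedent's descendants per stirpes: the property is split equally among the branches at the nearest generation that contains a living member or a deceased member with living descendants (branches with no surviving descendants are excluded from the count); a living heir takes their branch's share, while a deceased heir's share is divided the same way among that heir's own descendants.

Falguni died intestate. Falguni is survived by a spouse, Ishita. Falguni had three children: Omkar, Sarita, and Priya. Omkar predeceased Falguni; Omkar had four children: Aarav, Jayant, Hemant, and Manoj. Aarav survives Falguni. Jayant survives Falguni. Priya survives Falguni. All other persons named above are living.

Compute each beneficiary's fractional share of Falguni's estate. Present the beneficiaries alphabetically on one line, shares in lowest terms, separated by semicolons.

Ishita, as surviving spouse, takes 1/4.
The remaining 3/4 passes to Falguni's descendants per stirpes.
The 3/4 is divided into 3 equal shares of 1/4 among Omkar, Sarita, Priya.
Omkar predeceased; the 1/4 allotted to Omkar's branch passes to Omkar's issue by representation.
The 1/4 is divided into 4 equal shares of 1/16 among Aarav, Jayant, Hemant, Manoj.
Aarav is living and takes 1/16.
Jayant is living and takes 1/16.
Hemant is living and takes 1/16.
Manoj is living and takes 1/16.
Sarita is living and takes 1/4.
Priya is living and takes 1/4.

Aarav 1/16; Hemant 1/16; Ishita 1/4; Jayant 1/16; Manoj 1/16; Priya 1/4; Sarita 1/4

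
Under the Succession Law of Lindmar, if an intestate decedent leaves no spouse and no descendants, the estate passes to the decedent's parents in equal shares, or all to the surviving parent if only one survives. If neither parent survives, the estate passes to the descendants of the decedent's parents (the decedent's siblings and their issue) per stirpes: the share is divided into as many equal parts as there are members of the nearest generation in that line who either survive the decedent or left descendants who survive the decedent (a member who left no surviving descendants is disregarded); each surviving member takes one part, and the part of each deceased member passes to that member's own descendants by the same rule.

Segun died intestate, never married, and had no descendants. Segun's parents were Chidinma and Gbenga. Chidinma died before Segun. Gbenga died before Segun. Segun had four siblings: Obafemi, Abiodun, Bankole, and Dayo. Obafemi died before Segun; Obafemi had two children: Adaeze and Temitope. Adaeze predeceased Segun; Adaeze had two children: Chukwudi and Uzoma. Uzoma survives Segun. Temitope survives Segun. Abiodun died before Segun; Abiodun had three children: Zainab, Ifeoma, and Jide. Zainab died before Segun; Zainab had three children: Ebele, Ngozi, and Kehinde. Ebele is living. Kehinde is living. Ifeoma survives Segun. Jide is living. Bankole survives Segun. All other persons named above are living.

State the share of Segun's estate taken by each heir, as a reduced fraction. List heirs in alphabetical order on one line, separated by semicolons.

Neither parent survives and there are no descendants, so the estate passes to Segun's siblings and their issue per stirpes.
The estate is divided into 4 equal shares of 1/4 among Obafemi, Abiodun, Bankole, Dayo.
Obafemi predeceased; the 1/4 allotted to Obafemi's branch passes to Obafemi's issue by representation.
The 1/4 is divided into 2 equal shares of 1/8 among Adaeze, Temitope.
Adaeze predeceased; the 1/8 allotted to Adaeze's branch passes to Adaeze's issue by representation.
The 1/8 is divided into 2 equal shares of 1/16 among Chukwudi, Uzoma.
Chukwudi is living and takes 1/16.
Uzoma is living and takes 1/16.
Temitope is living and takes 1/8.
Abiodun predeceased; the 1/4 allotted to Abiodun's branch passes to Abiodun's issue by representation.
The 1/4 is divided into 3 equal shares of 1/12 among Zainab, Ifeoma, Jide.
Zainab predeceased; the 1/12 allotted to Zainab's branch passes to Zainab's issue by representation.
The 1/12 is divided into 3 equal shares of 1/36 among Ebele, Ngozi, Kehinde.
Ebele is living and takes 1/36.
Ngozi is living and takes 1/36.
Kehinde is living and takes 1/36.
Ifeoma is living and takes 1/12.
Jide is living and takes 1/12.
Bankole is living and takes 1/4.
Dayo is living and takes 1/4.

Bankole 1/4; Chukwudi 1/16; Dayo 1/4; Ebele 1/36; Ifeoma 1/12; Jide 1/12; Kehinde 1/36; Ngozi 1/36; Temitope 1/8; Uzoma 1/16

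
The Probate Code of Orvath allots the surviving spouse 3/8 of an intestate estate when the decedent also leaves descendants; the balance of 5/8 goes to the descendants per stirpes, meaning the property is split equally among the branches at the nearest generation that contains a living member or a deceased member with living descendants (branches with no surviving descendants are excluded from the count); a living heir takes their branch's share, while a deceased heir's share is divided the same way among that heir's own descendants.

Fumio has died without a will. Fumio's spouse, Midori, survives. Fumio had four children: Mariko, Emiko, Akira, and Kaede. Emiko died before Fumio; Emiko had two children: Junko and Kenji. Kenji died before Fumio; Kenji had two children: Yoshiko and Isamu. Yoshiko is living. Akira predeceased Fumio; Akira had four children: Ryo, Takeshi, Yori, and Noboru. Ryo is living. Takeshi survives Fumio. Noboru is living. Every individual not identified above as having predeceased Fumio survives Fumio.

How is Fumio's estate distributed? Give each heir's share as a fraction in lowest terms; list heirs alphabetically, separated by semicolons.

Midori, as surviving spouse, takes 3/8.
The remaining 5/8 passes to Fumio's descendants per stirpes.
The 5/8 is divided into 4 equal shares of 5/32 among Mariko, Emiko, Akira, Kaede.
Mariko is living and takes 5/32.
Emiko predeceased; the 5/32 allotted to Emiko's branch passes to Emiko's issue by representation.
The 5/32 is divided into 2 equal shares of 5/64 among Junko, Kenji.
Junko is living and takes 5/64.
Kenji predeceased; the 5/64 allotted to Kenji's branch passes to Kenji's issue by representation.
The 5/64 is divided into 2 equal shares of 5/128 among Yoshiko, Isamu.
Yoshiko is living and takes 5/128.
Isamu is living and takes 5/128.
Akira predeceased; the 5/32 allotted to Akira's branch passes to Akira's issue by representation.
The 5/32 is divided into 4 equal shares of 5/128 among Ryo, Takeshi, Yori, Noboru.
Ryo is living and takes 5/128.
Takeshi is living and takes 5/128.
Yori is living and takes 5/128.
Noboru is living and takes 5/128.
Kaede is living and takes 5/32.

Isamu 5/128; Junko 5/64; Kaede 5/32; Mariko 5/32; Midori 3/8; Noboru 5/128; Ryo 5/128; Takeshi 5/128; Yori 5/128; Yoshiko 5/128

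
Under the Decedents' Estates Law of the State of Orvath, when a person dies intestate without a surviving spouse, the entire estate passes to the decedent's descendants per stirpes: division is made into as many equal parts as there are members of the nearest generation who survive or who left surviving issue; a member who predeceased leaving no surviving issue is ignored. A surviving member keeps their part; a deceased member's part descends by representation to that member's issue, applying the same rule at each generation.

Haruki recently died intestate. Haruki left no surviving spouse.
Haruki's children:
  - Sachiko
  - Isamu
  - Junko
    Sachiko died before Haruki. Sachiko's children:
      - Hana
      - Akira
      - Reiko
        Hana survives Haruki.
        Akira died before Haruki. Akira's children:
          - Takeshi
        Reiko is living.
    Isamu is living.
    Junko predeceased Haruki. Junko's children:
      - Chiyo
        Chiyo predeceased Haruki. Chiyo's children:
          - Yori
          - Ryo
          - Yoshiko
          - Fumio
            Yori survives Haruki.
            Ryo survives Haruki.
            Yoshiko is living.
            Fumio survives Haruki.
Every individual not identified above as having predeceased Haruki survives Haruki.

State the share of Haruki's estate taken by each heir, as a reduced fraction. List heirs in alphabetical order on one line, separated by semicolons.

There is no surviving spouse, so the entire estate passes to Haruki's descendants per stirpes.
The estate is divided into 3 equal shares of 1/3 among Sachiko, Isamu, Junko.
Sachiko predeceased; the 1/3 allotted to Sachiko's branch passes to Sachiko's issue by representation.
The 1/3 is divided into 3 equal shares of 1/9 among Hana, Akira, Reiko.
Hana is living and takes 1/9.
Akira predeceased; the 1/9 allotted to Akira's branch passes to Akira's issue by representation.
Takeshi is the sole taker at this level and receives the full 1/9.
Reiko is living and takes 1/9.
Isamu is living and takes 1/3.
Junko predeceased; the 1/3 allotted to Junko's branch passes to Junko's issue by representation.
Chiyo's line is the sole branch at this level, so the full 1/3 passes to Chiyo's issue by representation.
The 1/3 is divided into 4 equal shares of 1/12 among Yori, Ryo, Yoshiko, Fumio.
Yori is living and takes 1/12.
Ryo is living and takes 1/12.
Yoshiko is living and takes 1/12.
Fumio is living and takes 1/12.

Fumio 1/12; Hana 1/9; Isamu 1/3; Reiko 1/9; Ryo 1/12; Takeshi 1/9; Yori 1/12; Yoshiko 1/12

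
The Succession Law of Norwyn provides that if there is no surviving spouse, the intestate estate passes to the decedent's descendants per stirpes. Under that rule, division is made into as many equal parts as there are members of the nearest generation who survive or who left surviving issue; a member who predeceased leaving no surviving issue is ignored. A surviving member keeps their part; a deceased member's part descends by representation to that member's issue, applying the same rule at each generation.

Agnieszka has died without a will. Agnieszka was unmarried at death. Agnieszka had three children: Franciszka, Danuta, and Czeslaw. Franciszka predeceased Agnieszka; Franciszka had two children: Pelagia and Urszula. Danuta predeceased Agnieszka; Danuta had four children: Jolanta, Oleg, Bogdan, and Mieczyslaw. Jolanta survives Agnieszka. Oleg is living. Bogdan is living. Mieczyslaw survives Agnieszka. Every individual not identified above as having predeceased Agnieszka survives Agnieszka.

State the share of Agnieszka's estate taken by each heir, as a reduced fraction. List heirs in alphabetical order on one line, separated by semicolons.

Bogdan 1/12; Czeslaw 1/3; Jolanta 1/12; Mieczyslaw 1/12; Oleg 1/12; Pelagia 1/6; Urszula 1/6

There is no surviving spouse, so the entire estate passes to Agnieszka's descendants per stirpes.
The estate is divided into 3 equal shares of 1/3 among Franciszka, Danuta, Czeslaw.
Franciszka predeceased; the 1/3 allotted to Franciszka's branch passes to Franciszka's issue by representation.
The 1/3 is divided into 2 equal shares of 1/6 among Pelagia, Urszula.
Pelagia is living and takes 1/6.
Urszula is living and takes 1/6.
Danuta predeceased; the 1/3 allotted to Danuta's branch passes to Danuta's issue by representation.
The 1/3 is divided into 4 equal shares of 1/12 among Jolanta, Oleg, Bogdan, Mieczyslaw.
Jolanta is living and takes 1/12.
Oleg is living and takes 1/12.
Bogdan is living and takes 1/12.
Mieczyslaw is living and takes 1/12.
Czeslaw is living and takes 1/3.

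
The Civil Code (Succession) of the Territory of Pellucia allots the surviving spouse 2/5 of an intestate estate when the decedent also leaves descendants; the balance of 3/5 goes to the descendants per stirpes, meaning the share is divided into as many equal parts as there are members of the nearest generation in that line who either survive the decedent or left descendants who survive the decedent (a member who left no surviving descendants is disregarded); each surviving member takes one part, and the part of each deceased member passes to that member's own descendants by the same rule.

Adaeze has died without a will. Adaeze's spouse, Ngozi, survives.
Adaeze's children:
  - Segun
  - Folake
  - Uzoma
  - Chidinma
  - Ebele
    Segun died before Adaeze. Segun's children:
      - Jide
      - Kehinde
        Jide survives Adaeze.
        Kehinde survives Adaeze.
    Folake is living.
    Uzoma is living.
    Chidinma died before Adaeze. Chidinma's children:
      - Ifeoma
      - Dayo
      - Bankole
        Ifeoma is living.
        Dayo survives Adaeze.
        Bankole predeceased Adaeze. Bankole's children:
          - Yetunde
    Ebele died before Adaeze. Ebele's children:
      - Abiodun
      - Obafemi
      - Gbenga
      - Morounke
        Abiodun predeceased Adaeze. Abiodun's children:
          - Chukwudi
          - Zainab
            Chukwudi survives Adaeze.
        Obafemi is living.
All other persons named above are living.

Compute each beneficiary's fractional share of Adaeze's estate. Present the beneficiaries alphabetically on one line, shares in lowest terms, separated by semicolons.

Chukwudi 3/200; Dayo 1/25; Folake 3/25; Gbenga 3/100; Ifeoma 1/25; Jide 3/50; Kehinde 3/50; Morounke 3/100; Ngozi 2/5; Obafemi 3/100; Uzoma 3/25; Yetunde 1/25; Zainab 3/200

Ngozi, as surviving spouse, takes 2/5.
The remaining 3/5 passes to Adaeze's descendants per stirpes.
The 3/5 is divided into 5 equal shares of 3/25 among Segun, Folake, Uzoma, Chidinma, Ebele.
Segun predeceased; the 3/25 allotted to Segun's branch passes to Segun's issue by representation.
The 3/25 is divided into 2 equal shares of 3/50 among Jide, Kehinde.
Jide is living and takes 3/50.
Kehinde is living and takes 3/50.
Folake is living and takes 3/25.
Uzoma is living and takes 3/25.
Chidinma predeceased; the 3/25 allotted to Chidinma's branch passes to Chidinma's issue by representation.
The 3/25 is divided into 3 equal shares of 1/25 among Ifeoma, Dayo, Bankole.
Ifeoma is living and takes 1/25.
Dayo is living and takes 1/25.
Bankole predeceased; the 1/25 allotted to Bankole's branch passes to Bankole's issue by representation.
Yetunde is the sole taker at this level and receives the full 1/25.
Ebele predeceased; the 3/25 allotted to Ebele's branch passes to Ebele's issue by representation.
The 3/25 is divided into 4 equal shares of 3/100 among Abiodun, Obafemi, Gbenga, Morounke.
Abiodun predeceased; the 3/100 allotted to Abiodun's branch passes to Abiodun's issue by representation.
The 3/100 is divided into 2 equal shares of 3/200 among Chukwudi, Zainab.
Chukwudi is living and takes 3/200.
Zainab is living and takes 3/200.
Obafemi is living and takes 3/100.
Gbenga is living and takes 3/100.
Morounke is living and takes 3/100.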